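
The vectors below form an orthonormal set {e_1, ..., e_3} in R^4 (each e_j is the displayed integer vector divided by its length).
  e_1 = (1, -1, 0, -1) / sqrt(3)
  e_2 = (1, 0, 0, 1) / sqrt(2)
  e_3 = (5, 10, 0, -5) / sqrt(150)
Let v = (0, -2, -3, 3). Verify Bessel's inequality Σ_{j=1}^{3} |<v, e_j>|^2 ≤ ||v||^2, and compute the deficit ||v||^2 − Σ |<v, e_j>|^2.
Σ |<v, e_j>|^2 = 13; ||v||^2 = 22; deficit = 9

Write each e_j = u_j / sqrt(<u_j, u_j>) where u_j is the displayed integer vector. Then <v, e_j> = <v, u_j> / sqrt(<u_j, u_j>), so |<v, e_j>|^2 = <v, u_j>^2 / <u_j, u_j>.
Coefficients: <v, e_1> = -1/sqrt(3), <v, e_2> = 3/sqrt(2), <v, e_3> = -35/sqrt(150).
Square and sum: Σ |<v, e_j>|^2 = 13.
Compute ||v||^2 = v·v = 22.
Deficit = 22 − 13 = 9 ≥ 0, confirming Bessel's inequality. (The deficit equals ||v − Σ <v,e_j> e_j||^2, the squared distance from v to span{e_j}.)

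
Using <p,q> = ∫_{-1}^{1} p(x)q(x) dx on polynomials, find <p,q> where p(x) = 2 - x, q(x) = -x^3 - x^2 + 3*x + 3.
<p,q> = 136/15

Expand the product: p(x)·q(x) = x^4 - x^3 - 5*x^2 + 3*x + 6.
∫_{-1}^{1} of each monomial x^k gives [2/(k+1) if k even, 0 if k odd]. Integrating term-by-term (or equivalently evaluating the antiderivative F(x) = x^5/5 - x^4/4 - 5*x^3/3 + 3*x^2/2 + 6*x at the endpoints):
  F(1) − F(−1) = 347/60 − (-197/60) = 136/15.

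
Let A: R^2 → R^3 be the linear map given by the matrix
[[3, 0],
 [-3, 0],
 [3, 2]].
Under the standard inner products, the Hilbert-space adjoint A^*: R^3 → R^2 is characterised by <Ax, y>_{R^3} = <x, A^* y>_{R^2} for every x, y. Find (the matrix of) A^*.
A^* = A^T =
[[3, -3, 3],
 [0, 0, 2]]

For real matrices with standard dot products, the defining identity <Ax, y> = <x, A^* y> gives (Ax)^T y = x^T (A^*) y, i.e. x^T A^T y = x^T (A^*) y. Since this holds for all x, y, we must have A^* = A^T. Therefore
A^* =
[[3, -3, 3],
 [0, 0, 2]].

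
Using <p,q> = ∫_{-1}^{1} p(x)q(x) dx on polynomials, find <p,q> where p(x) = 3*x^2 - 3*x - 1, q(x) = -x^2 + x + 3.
<p,q> = -38/15

Expand the product: p(x)·q(x) = -3*x^4 + 6*x^3 + 7*x^2 - 10*x - 3.
∫_{-1}^{1} of each monomial x^k gives [2/(k+1) if k even, 0 if k odd]. Integrating term-by-term (or equivalently evaluating the antiderivative F(x) = -3*x^5/5 + 3*x^4/2 + 7*x^3/3 - 5*x^2 - 3*x at the endpoints):
  F(1) − F(−1) = -143/30 − (-67/30) = -38/15.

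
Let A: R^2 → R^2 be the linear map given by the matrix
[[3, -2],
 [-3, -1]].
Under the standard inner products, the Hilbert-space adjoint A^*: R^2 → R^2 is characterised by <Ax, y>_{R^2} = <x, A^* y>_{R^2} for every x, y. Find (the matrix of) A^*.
A^* = A^T =
[[3, -3],
 [-2, -1]]

For real matrices with standard dot products, the defining identity <Ax, y> = <x, A^* y> gives (Ax)^T y = x^T (A^*) y, i.e. x^T A^T y = x^T (A^*) y. Since this holds for all x, y, we must have A^* = A^T. Therefore
A^* =
[[3, -3],
 [-2, -1]].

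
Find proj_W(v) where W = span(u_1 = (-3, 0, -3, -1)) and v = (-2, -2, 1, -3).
proj_W(v) = (-18/19, 0, -18/19, -6/19)

Set up U = [u_1 | ... | u_1] ∈ R^(4×1). The projector onto W = col(U) is P = U (U^T U)^(-1) U^T.
Compute U^T U =
  [19],
and U^T v = (6).
Solve U^T U · c = U^T v for the coefficients: c = (6/19). The projection is proj_W(v) = U c.
Check: (v - proj_W(v)) · u_1 = 0  (should be 0).
Result: proj_W(v) = (-18/19, 0, -18/19, -6/19).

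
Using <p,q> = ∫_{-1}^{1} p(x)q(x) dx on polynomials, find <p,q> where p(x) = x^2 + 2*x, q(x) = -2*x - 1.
<p,q> = -10/3

Expand the product: p(x)·q(x) = -2*x^3 - 5*x^2 - 2*x.
∫_{-1}^{1} of each monomial x^k gives [2/(k+1) if k even, 0 if k odd]. Integrating term-by-term (or equivalently evaluating the antiderivative F(x) = -x^4/2 - 5*x^3/3 - x^2 at the endpoints):
  F(1) − F(−1) = -19/6 − (1/6) = -10/3.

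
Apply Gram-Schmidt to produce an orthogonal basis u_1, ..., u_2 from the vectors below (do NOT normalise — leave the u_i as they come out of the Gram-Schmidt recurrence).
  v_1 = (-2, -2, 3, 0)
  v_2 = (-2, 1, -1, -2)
Orthogonal basis:
  u_1 = (-2, -2, 3, 0)
  u_2 = (-36/17, 15/17, -14/17, -2)

Apply the Gram-Schmidt recurrence
  u_1 = v_1
  u_i = v_i − Σ_{j<i} ((v_i · u_j) / (u_j · u_j)) · u_j.

Step by step this gives:
  u_1 = (-2, -2, 3, 0)
  u_2 = (-36/17, 15/17, -14/17, -2)

Orthogonality check:
  u_2 · u_1 = 0 (should be 0)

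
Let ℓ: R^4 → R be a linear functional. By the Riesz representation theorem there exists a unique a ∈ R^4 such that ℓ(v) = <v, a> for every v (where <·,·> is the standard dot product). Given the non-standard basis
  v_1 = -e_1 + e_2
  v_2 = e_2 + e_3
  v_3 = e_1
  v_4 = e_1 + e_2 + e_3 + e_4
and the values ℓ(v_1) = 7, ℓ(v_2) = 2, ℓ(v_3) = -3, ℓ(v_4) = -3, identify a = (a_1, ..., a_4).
a = (-3, 4, -2, -2)

Write a = (a_1, ..., a_4) in the standard basis. For each basis vector v_i, ℓ(v_i) = <v_i, a> is a linear equation in the a_j's. Collect the n equations into a matrix system V a = ℓ, where row i of V is v_i (expressed in the standard basis). Since V is invertible (lower-triangular with 1s on the diagonal, up to permutation), solve by back-substitution:
  V =
[[-1, 1, 0, 0],
 [0, 1, 1, 0],
 [1, 0, 0, 0],
 [1, 1, 1, 1]]
  V a = (7, 2, -3, -3)
Solving gives a = (-3, 4, -2, -2).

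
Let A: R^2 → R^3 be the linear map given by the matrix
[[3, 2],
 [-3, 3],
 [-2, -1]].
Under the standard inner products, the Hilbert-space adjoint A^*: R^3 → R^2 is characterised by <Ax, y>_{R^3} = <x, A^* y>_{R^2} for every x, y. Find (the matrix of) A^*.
A^* = A^T =
[[3, -3, -2],
 [2, 3, -1]]

For real matrices with standard dot products, the defining identity <Ax, y> = <x, A^* y> gives (Ax)^T y = x^T (A^*) y, i.e. x^T A^T y = x^T (A^*) y. Since this holds for all x, y, we must have A^* = A^T. Therefore
A^* =
[[3, -3, -2],
 [2, 3, -1]].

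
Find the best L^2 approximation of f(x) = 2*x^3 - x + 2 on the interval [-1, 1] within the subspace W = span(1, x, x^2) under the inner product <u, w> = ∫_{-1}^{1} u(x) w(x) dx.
g(x) = x/5 + 2

The best approximation g ∈ W is the orthogonal projection of f onto W. Writing g = a_0 + a_1 x + a_2 x^2, the coefficients solve the normal equations G · a = b where
  G_{ij} = <φ_i, φ_j> and b_i = <f, φ_i>, with φ_0 = 1, φ_1 = x, φ_2 = x^2.
G =
  [2, 0, 2/3]
  [0, 2/3, 0]
  [2/3, 0, 2/5],
b = (4, 2/15, 4/3).
Solving gives a_0 = 2, a_1 = 1/5, a_2 = 0, so
  g(x) = x/5 + 2.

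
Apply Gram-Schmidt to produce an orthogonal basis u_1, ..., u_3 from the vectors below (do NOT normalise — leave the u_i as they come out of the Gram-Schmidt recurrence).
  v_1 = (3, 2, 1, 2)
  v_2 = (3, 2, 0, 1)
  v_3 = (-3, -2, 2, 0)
Orthogonal basis:
  u_1 = (3, 2, 1, 2)
  u_2 = (1/2, 1/3, -5/6, -2/3)
  u_3 = (1/9, 2/27, 13/27, -13/27)

Apply the Gram-Schmidt recurrence
  u_1 = v_1
  u_i = v_i − Σ_{j<i} ((v_i · u_j) / (u_j · u_j)) · u_j.

Step by step this gives:
  u_1 = (3, 2, 1, 2)
  u_2 = (1/2, 1/3, -5/6, -2/3)
  u_3 = (1/9, 2/27, 13/27, -13/27)

Orthogonality check:
  u_2 · u_1 = 0 (should be 0)
  u_3 · u_1 = 0 (should be 0)
  u_3 · u_2 = 0 (should be 0)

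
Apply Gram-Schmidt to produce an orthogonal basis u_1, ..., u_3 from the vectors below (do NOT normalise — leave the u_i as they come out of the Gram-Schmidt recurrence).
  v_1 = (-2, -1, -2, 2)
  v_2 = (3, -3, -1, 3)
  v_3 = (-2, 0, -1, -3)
Orthogonal basis:
  u_1 = (-2, -1, -2, 2)
  u_2 = (49/13, -34/13, -3/13, 29/13)
  u_3 = (8/339, -476/339, -127/113, -611/339)

Apply the Gram-Schmidt recurrence
  u_1 = v_1
  u_i = v_i − Σ_{j<i} ((v_i · u_j) / (u_j · u_j)) · u_j.

Step by step this gives:
  u_1 = (-2, -1, -2, 2)
  u_2 = (49/13, -34/13, -3/13, 29/13)
  u_3 = (8/339, -476/339, -127/113, -611/339)

Orthogonality check:
  u_2 · u_1 = 0 (should be 0)
  u_3 · u_1 = 0 (should be 0)
  u_3 · u_2 = 0 (should be 0)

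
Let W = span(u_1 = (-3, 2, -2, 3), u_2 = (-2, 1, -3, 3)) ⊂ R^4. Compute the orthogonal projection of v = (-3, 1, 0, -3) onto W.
proj_W(v) = (-80/69, 86/69, 110/69, -6/23)

Set up U = [u_1 | ... | u_2] ∈ R^(4×2). The projector onto W = col(U) is P = U (U^T U)^(-1) U^T.
Compute U^T U =
  [26, 23]
  [23, 23],
and U^T v = (2, -2).
Solve U^T U · c = U^T v for the coefficients: c = (4/3, -98/69). The projection is proj_W(v) = U c.
Check: (v - proj_W(v)) · u_1 = 0  (should be 0).
Check: (v - proj_W(v)) · u_2 = 0  (should be 0).
Result: proj_W(v) = (-80/69, 86/69, 110/69, -6/23).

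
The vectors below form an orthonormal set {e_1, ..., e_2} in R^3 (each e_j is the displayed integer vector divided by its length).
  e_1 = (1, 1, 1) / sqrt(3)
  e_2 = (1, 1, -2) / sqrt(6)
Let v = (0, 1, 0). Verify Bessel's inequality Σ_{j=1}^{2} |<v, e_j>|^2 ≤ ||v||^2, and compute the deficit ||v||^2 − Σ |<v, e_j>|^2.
Σ |<v, e_j>|^2 = 1/2; ||v||^2 = 1; deficit = 1/2

Write each e_j = u_j / sqrt(<u_j, u_j>) where u_j is the displayed integer vector. Then <v, e_j> = <v, u_j> / sqrt(<u_j, u_j>), so |<v, e_j>|^2 = <v, u_j>^2 / <u_j, u_j>.
Coefficients: <v, e_1> = 1/sqrt(3), <v, e_2> = 1/sqrt(6).
Square and sum: Σ |<v, e_j>|^2 = 1/2.
Compute ||v||^2 = v·v = 1.
Deficit = 1 − 1/2 = 1/2 ≥ 0, confirming Bessel's inequality. (The deficit equals ||v − Σ <v,e_j> e_j||^2, the squared distance from v to span{e_j}.)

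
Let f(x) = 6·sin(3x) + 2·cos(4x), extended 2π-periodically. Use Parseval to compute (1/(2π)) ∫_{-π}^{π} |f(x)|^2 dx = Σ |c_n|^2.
Σ |c_n|^2 = 20

Expand |f|^2 and use orthogonality of {sin(nx), cos(mx)} on [-π, π]:
  ∫_{-π}^{π} sin(nx)^2 dx = π, ∫ cos(mx)^2 dx = π, and cross terms integrate to 0.
So ∫_{-π}^{π} f(x)^2 dx = 6^2 · π + 2^2 · π = (36 + 4)π.
Divide by 2π: (36 + 4)/2 = 20.
By Parseval, this equals Σ |c_n|^2.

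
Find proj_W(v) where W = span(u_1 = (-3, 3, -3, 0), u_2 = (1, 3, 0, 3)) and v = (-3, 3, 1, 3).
proj_W(v) = (-30/53, 170/53, -65/53, 105/53)

Set up U = [u_1 | ... | u_2] ∈ R^(4×2). The projector onto W = col(U) is P = U (U^T U)^(-1) U^T.
Compute U^T U =
  [27, 6]
  [6, 19],
and U^T v = (15, 15).
Solve U^T U · c = U^T v for the coefficients: c = (65/159, 35/53). The projection is proj_W(v) = U c.
Check: (v - proj_W(v)) · u_1 = 0  (should be 0).
Check: (v - proj_W(v)) · u_2 = 0  (should be 0).
Result: proj_W(v) = (-30/53, 170/53, -65/53, 105/53).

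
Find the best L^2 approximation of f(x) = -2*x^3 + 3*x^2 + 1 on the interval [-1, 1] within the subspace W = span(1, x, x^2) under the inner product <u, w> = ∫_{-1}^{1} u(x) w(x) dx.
g(x) = 3*x^2 - 6*x/5 + 1

The best approximation g ∈ W is the orthogonal projection of f onto W. Writing g = a_0 + a_1 x + a_2 x^2, the coefficients solve the normal equations G · a = b where
  G_{ij} = <φ_i, φ_j> and b_i = <f, φ_i>, with φ_0 = 1, φ_1 = x, φ_2 = x^2.
G =
  [2, 0, 2/3]
  [0, 2/3, 0]
  [2/3, 0, 2/5],
b = (4, -4/5, 28/15).
Solving gives a_0 = 1, a_1 = -6/5, a_2 = 3, so
  g(x) = 3*x^2 - 6*x/5 + 1.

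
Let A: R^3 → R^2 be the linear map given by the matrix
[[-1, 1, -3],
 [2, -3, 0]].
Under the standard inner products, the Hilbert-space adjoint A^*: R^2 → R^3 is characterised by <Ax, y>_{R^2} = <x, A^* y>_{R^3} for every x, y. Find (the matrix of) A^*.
A^* = A^T =
[[-1, 2],
 [1, -3],
 [-3, 0]]

For real matrices with standard dot products, the defining identity <Ax, y> = <x, A^* y> gives (Ax)^T y = x^T (A^*) y, i.e. x^T A^T y = x^T (A^*) y. Since this holds for all x, y, we must have A^* = A^T. Therefore
A^* =
[[-1, 2],
 [1, -3],
 [-3, 0]].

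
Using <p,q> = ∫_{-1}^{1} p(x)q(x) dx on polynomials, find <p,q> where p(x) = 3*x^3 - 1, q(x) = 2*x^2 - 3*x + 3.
<p,q> = -164/15

Expand the product: p(x)·q(x) = 6*x^5 - 9*x^4 + 9*x^3 - 2*x^2 + 3*x - 3.
∫_{-1}^{1} of each monomial x^k gives [2/(k+1) if k even, 0 if k odd]. Integrating term-by-term (or equivalently evaluating the antiderivative F(x) = x^6 - 9*x^5/5 + 9*x^4/4 - 2*x^3/3 + 3*x^2/2 - 3*x at the endpoints):
  F(1) − F(−1) = -43/60 − (613/60) = -164/15.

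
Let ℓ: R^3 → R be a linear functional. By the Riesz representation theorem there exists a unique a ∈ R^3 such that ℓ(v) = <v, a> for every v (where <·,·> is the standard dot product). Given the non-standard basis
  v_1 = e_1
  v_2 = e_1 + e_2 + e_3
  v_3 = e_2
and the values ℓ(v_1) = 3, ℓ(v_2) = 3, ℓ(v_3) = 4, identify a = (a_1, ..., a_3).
a = (3, 4, -4)

Write a = (a_1, ..., a_3) in the standard basis. For each basis vector v_i, ℓ(v_i) = <v_i, a> is a linear equation in the a_j's. Collect the n equations into a matrix system V a = ℓ, where row i of V is v_i (expressed in the standard basis). Since V is invertible (lower-triangular with 1s on the diagonal, up to permutation), solve by back-substitution:
  V =
[[1, 0, 0],
 [1, 1, 1],
 [0, 1, 0]]
  V a = (3, 3, 4)
Solving gives a = (3, 4, -4).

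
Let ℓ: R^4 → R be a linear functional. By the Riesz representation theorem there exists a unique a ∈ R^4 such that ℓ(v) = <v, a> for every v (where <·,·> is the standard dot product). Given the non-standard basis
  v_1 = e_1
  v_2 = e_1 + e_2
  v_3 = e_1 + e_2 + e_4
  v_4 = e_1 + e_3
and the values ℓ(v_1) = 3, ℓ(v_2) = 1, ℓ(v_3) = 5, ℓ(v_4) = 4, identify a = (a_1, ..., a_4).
a = (3, -2, 1, 4)

Write a = (a_1, ..., a_4) in the standard basis. For each basis vector v_i, ℓ(v_i) = <v_i, a> is a linear equation in the a_j's. Collect the n equations into a matrix system V a = ℓ, where row i of V is v_i (expressed in the standard basis). Since V is invertible (lower-triangular with 1s on the diagonal, up to permutation), solve by back-substitution:
  V =
[[1, 0, 0, 0],
 [1, 1, 0, 0],
 [1, 1, 0, 1],
 [1, 0, 1, 0]]
  V a = (3, 1, 5, 4)
Solving gives a = (3, -2, 1, 4).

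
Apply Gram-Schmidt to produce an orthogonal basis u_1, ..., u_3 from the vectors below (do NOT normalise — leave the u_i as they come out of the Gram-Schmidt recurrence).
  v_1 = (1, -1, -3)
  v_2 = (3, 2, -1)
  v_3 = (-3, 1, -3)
Orthogonal basis:
  u_1 = (1, -1, -3)
  u_2 = (29/11, 26/11, 1/11)
  u_3 = (-154/69, 176/69, -110/69)

Apply the Gram-Schmidt recurrence
  u_1 = v_1
  u_i = v_i − Σ_{j<i} ((v_i · u_j) / (u_j · u_j)) · u_j.

Step by step this gives:
  u_1 = (1, -1, -3)
  u_2 = (29/11, 26/11, 1/11)
  u_3 = (-154/69, 176/69, -110/69)

Orthogonality check:
  u_2 · u_1 = 0 (should be 0)
  u_3 · u_1 = 0 (should be 0)
  u_3 · u_2 = 0 (should be 0)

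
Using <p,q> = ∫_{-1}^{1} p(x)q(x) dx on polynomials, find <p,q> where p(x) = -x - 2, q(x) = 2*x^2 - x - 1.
<p,q> = 2

Expand the product: p(x)·q(x) = -2*x^3 - 3*x^2 + 3*x + 2.
∫_{-1}^{1} of each monomial x^k gives [2/(k+1) if k even, 0 if k odd]. Integrating term-by-term (or equivalently evaluating the antiderivative F(x) = -x^4/2 - x^3 + 3*x^2/2 + 2*x at the endpoints):
  F(1) − F(−1) = 2 − (0) = 2.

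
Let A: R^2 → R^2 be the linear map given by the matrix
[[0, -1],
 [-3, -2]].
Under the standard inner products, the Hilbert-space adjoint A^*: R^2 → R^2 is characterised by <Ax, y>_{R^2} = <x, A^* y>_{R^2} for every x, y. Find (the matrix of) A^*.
A^* = A^T =
[[0, -3],
 [-1, -2]]

For real matrices with standard dot products, the defining identity <Ax, y> = <x, A^* y> gives (Ax)^T y = x^T (A^*) y, i.e. x^T A^T y = x^T (A^*) y. Since this holds for all x, y, we must have A^* = A^T. Therefore
A^* =
[[0, -3],
 [-1, -2]].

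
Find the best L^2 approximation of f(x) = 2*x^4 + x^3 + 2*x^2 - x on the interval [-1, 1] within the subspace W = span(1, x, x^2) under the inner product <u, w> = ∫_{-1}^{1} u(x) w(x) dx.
g(x) = 26*x^2/7 - 2*x/5 - 6/35

The best approximation g ∈ W is the orthogonal projection of f onto W. Writing g = a_0 + a_1 x + a_2 x^2, the coefficients solve the normal equations G · a = b where
  G_{ij} = <φ_i, φ_j> and b_i = <f, φ_i>, with φ_0 = 1, φ_1 = x, φ_2 = x^2.
G =
  [2, 0, 2/3]
  [0, 2/3, 0]
  [2/3, 0, 2/5],
b = (32/15, -4/15, 48/35).
Solving gives a_0 = -6/35, a_1 = -2/5, a_2 = 26/7, so
  g(x) = 26*x^2/7 - 2*x/5 - 6/35.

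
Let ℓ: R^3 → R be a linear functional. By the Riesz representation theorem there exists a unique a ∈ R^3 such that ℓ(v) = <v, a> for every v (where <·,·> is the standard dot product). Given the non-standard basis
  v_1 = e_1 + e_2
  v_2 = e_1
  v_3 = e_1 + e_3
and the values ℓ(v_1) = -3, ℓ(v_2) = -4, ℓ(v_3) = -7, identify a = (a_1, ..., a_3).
a = (-4, 1, -3)

Write a = (a_1, ..., a_3) in the standard basis. For each basis vector v_i, ℓ(v_i) = <v_i, a> is a linear equation in the a_j's. Collect the n equations into a matrix system V a = ℓ, where row i of V is v_i (expressed in the standard basis). Since V is invertible (lower-triangular with 1s on the diagonal, up to permutation), solve by back-substitution:
  V =
[[1, 1, 0],
 [1, 0, 0],
 [1, 0, 1]]
  V a = (-3, -4, -7)
Solving gives a = (-4, 1, -3).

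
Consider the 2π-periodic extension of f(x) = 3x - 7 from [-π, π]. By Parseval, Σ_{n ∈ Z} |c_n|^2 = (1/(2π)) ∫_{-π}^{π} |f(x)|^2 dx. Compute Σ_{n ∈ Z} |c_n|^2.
Σ |c_n|^2 = 3π^2 + 49

Expand and integrate term by term over [-π, π]:
  ∫ (3x)^2 dx = 9·(2π^3/3); ∫ 2·3·(-7)·x dx = 0 (odd integrand); ∫ (-7)^2 dx = 49·2π.
So (1/(2π)) ∫_{-π}^{π} (3x - 7)^2 dx = 9π^2/3 + 49 = 3π^2 + 49.
Parseval ⇒ Σ |c_n|^2 = 3π^2 + 49.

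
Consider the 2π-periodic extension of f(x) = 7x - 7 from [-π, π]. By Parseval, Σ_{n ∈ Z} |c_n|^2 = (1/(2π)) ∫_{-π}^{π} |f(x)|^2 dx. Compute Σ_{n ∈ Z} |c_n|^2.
Σ |c_n|^2 = 49π^2/3 + 49

Expand and integrate term by term over [-π, π]:
  ∫ (7x)^2 dx = 49·(2π^3/3); ∫ 2·7·(-7)·x dx = 0 (odd integrand); ∫ (-7)^2 dx = 49·2π.
So (1/(2π)) ∫_{-π}^{π} (7x - 7)^2 dx = 49π^2/3 + 49 = 49π^2/3 + 49.
Parseval ⇒ Σ |c_n|^2 = 49π^2/3 + 49.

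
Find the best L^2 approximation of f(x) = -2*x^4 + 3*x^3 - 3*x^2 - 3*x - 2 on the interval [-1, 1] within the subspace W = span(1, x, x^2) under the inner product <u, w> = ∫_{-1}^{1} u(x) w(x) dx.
g(x) = -33*x^2/7 - 6*x/5 - 64/35

The best approximation g ∈ W is the orthogonal projection of f onto W. Writing g = a_0 + a_1 x + a_2 x^2, the coefficients solve the normal equations G · a = b where
  G_{ij} = <φ_i, φ_j> and b_i = <f, φ_i>, with φ_0 = 1, φ_1 = x, φ_2 = x^2.
G =
  [2, 0, 2/3]
  [0, 2/3, 0]
  [2/3, 0, 2/5],
b = (-34/5, -4/5, -326/105).
Solving gives a_0 = -64/35, a_1 = -6/5, a_2 = -33/7, so
  g(x) = -33*x^2/7 - 6*x/5 - 64/35.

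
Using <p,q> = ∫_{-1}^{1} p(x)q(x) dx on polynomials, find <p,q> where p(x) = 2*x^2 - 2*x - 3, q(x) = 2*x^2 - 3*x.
<p,q> = 8/5

Expand the product: p(x)·q(x) = 4*x^4 - 10*x^3 + 9*x.
∫_{-1}^{1} of each monomial x^k gives [2/(k+1) if k even, 0 if k odd]. Integrating term-by-term (or equivalently evaluating the antiderivative F(x) = 4*x^5/5 - 5*x^4/2 + 9*x^2/2 at the endpoints):
  F(1) − F(−1) = 14/5 − (6/5) = 8/5.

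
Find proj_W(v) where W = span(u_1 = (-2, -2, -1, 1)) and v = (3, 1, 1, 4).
proj_W(v) = (1, 1, 1/2, -1/2)

Set up U = [u_1 | ... | u_1] ∈ R^(4×1). The projector onto W = col(U) is P = U (U^T U)^(-1) U^T.
Compute U^T U =
  [10],
and U^T v = (-5).
Solve U^T U · c = U^T v for the coefficients: c = (-1/2). The projection is proj_W(v) = U c.
Check: (v - proj_W(v)) · u_1 = 0  (should be 0).
Result: proj_W(v) = (1, 1, 1/2, -1/2).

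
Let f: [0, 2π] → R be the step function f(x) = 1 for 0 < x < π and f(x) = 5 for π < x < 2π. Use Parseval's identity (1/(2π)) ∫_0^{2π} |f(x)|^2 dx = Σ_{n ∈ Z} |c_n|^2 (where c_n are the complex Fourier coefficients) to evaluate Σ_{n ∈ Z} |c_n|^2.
Σ |c_n|^2 = 13

Parseval equates the L^2 energy of f (normalised by 1/(2π)) with the ℓ^2 sum of its Fourier coefficients: (1/(2π)) ∫_0^{2π} |f|^2 = Σ |c_n|^2.
Compute the left side: (1/(2π)) [∫_0^π 1^2 dx + ∫_π^{2π} 5^2 dx] = (1/(2π)) · (1π + 25π) = (1 + 25)/2 = 13.
So Σ_{n ∈ Z} |c_n|^2 = 13.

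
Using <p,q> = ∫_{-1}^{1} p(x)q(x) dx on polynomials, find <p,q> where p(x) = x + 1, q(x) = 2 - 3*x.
<p,q> = 2

Expand the product: p(x)·q(x) = -3*x^2 - x + 2.
∫_{-1}^{1} of each monomial x^k gives [2/(k+1) if k even, 0 if k odd]. Integrating term-by-term (or equivalently evaluating the antiderivative F(x) = -x^3 - x^2/2 + 2*x at the endpoints):
  F(1) − F(−1) = 1/2 − (-3/2) = 2.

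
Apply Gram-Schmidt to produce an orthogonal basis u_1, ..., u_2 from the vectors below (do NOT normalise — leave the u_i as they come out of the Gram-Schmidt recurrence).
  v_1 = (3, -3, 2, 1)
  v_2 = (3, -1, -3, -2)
Orthogonal basis:
  u_1 = (3, -3, 2, 1)
  u_2 = (57/23, -11/23, -77/23, -50/23)

Apply the Gram-Schmidt recurrence
  u_1 = v_1
  u_i = v_i − Σ_{j<i} ((v_i · u_j) / (u_j · u_j)) · u_j.

Step by step this gives:
  u_1 = (3, -3, 2, 1)
  u_2 = (57/23, -11/23, -77/23, -50/23)

Orthogonality check:
  u_2 · u_1 = 0 (should be 0)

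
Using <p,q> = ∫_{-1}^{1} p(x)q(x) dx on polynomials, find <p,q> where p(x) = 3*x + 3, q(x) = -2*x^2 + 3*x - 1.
<p,q> = -4

Expand the product: p(x)·q(x) = -6*x^3 + 3*x^2 + 6*x - 3.
∫_{-1}^{1} of each monomial x^k gives [2/(k+1) if k even, 0 if k odd]. Integrating term-by-term (or equivalently evaluating the antiderivative F(x) = -3*x^4/2 + x^3 + 3*x^2 - 3*x at the endpoints):
  F(1) − F(−1) = -1/2 − (7/2) = -4.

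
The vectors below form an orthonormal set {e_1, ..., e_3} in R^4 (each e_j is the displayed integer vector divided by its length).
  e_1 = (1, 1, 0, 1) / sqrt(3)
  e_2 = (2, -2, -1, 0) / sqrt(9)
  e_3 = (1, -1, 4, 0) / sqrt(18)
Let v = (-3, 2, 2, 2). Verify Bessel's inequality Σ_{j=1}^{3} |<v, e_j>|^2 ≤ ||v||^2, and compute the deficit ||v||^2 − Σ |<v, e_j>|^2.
Σ |<v, e_j>|^2 = 101/6; ||v||^2 = 21; deficit = 25/6

Write each e_j = u_j / sqrt(<u_j, u_j>) where u_j is the displayed integer vector. Then <v, e_j> = <v, u_j> / sqrt(<u_j, u_j>), so |<v, e_j>|^2 = <v, u_j>^2 / <u_j, u_j>.
Coefficients: <v, e_1> = 1/sqrt(3), <v, e_2> = -12/sqrt(9), <v, e_3> = 3/sqrt(18).
Square and sum: Σ |<v, e_j>|^2 = 101/6.
Compute ||v||^2 = v·v = 21.
Deficit = 21 − 101/6 = 25/6 ≥ 0, confirming Bessel's inequality. (The deficit equals ||v − Σ <v,e_j> e_j||^2, the squared distance from v to span{e_j}.)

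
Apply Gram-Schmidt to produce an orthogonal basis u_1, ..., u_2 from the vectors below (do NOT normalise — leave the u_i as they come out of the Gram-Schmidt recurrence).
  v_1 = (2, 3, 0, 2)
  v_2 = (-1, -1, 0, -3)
Orthogonal basis:
  u_1 = (2, 3, 0, 2)
  u_2 = (5/17, 16/17, 0, -29/17)

Apply the Gram-Schmidt recurrence
  u_1 = v_1
  u_i = v_i − Σ_{j<i} ((v_i · u_j) / (u_j · u_j)) · u_j.

Step by step this gives:
  u_1 = (2, 3, 0, 2)
  u_2 = (5/17, 16/17, 0, -29/17)

Orthogonality check:
  u_2 · u_1 = 0 (should be 0)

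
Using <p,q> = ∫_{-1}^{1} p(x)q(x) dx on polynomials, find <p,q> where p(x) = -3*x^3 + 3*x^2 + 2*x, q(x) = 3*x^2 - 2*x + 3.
<p,q> = 28/3

Expand the product: p(x)·q(x) = -9*x^5 + 15*x^4 - 9*x^3 + 5*x^2 + 6*x.
∫_{-1}^{1} of each monomial x^k gives [2/(k+1) if k even, 0 if k odd]. Integrating term-by-term (or equivalently evaluating the antiderivative F(x) = -3*x^6/2 + 3*x^5 - 9*x^4/4 + 5*x^3/3 + 3*x^2 at the endpoints):
  F(1) − F(−1) = 47/12 − (-65/12) = 28/3.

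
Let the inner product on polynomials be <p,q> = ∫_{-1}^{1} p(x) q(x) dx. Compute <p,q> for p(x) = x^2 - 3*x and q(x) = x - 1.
<p,q> = -8/3

Expand the product: p(x)·q(x) = x^3 - 4*x^2 + 3*x.
∫_{-1}^{1} of each monomial x^k gives [2/(k+1) if k even, 0 if k odd]. Integrating term-by-term (or equivalently evaluating the antiderivative F(x) = x^4/4 - 4*x^3/3 + 3*x^2/2 at the endpoints):
  F(1) − F(−1) = 5/12 − (37/12) = -8/3.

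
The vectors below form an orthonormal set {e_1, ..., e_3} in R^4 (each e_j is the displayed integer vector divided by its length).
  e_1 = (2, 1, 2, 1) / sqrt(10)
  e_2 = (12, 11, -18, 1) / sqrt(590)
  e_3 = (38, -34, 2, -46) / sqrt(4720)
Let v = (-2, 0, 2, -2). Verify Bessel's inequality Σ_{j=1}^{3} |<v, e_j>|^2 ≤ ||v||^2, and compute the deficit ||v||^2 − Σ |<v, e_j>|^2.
Σ |<v, e_j>|^2 = 7; ||v||^2 = 12; deficit = 5

Write each e_j = u_j / sqrt(<u_j, u_j>) where u_j is the displayed integer vector. Then <v, e_j> = <v, u_j> / sqrt(<u_j, u_j>), so |<v, e_j>|^2 = <v, u_j>^2 / <u_j, u_j>.
Coefficients: <v, e_1> = -2/sqrt(10), <v, e_2> = -62/sqrt(590), <v, e_3> = 20/sqrt(4720).
Square and sum: Σ |<v, e_j>|^2 = 7.
Compute ||v||^2 = v·v = 12.
Deficit = 12 − 7 = 5 ≥ 0, confirming Bessel's inequality. (The deficit equals ||v − Σ <v,e_j> e_j||^2, the squared distance from v to span{e_j}.)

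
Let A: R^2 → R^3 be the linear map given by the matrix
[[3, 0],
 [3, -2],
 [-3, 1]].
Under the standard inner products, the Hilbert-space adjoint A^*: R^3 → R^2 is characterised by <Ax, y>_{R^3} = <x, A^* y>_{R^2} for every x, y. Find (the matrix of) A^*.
A^* = A^T =
[[3, 3, -3],
 [0, -2, 1]]

For real matrices with standard dot products, the defining identity <Ax, y> = <x, A^* y> gives (Ax)^T y = x^T (A^*) y, i.e. x^T A^T y = x^T (A^*) y. Since this holds for all x, y, we must have A^* = A^T. Therefore
A^* =
[[3, 3, -3],
 [0, -2, 1]].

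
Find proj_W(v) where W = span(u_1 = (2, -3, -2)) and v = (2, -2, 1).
proj_W(v) = (16/17, -24/17, -16/17)

Set up U = [u_1 | ... | u_1] ∈ R^(3×1). The projector onto W = col(U) is P = U (U^T U)^(-1) U^T.
Compute U^T U =
  [17],
and U^T v = (8).
Solve U^T U · c = U^T v for the coefficients: c = (8/17). The projection is proj_W(v) = U c.
Check: (v - proj_W(v)) · u_1 = 0  (should be 0).
Result: proj_W(v) = (16/17, -24/17, -16/17).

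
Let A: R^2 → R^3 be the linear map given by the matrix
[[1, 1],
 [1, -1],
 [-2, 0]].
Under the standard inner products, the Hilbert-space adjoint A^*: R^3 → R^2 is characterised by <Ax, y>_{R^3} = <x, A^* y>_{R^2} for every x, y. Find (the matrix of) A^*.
A^* = A^T =
[[1, 1, -2],
 [1, -1, 0]]

For real matrices with standard dot products, the defining identity <Ax, y> = <x, A^* y> gives (Ax)^T y = x^T (A^*) y, i.e. x^T A^T y = x^T (A^*) y. Since this holds for all x, y, we must have A^* = A^T. Therefore
A^* =
[[1, 1, -2],
 [1, -1, 0]].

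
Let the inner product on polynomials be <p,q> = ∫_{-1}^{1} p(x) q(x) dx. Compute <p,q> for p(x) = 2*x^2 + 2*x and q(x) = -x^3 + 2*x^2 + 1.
<p,q> = 32/15

Expand the product: p(x)·q(x) = -2*x^5 + 2*x^4 + 4*x^3 + 2*x^2 + 2*x.
∫_{-1}^{1} of each monomial x^k gives [2/(k+1) if k even, 0 if k odd]. Integrating term-by-term (or equivalently evaluating the antiderivative F(x) = -x^6/3 + 2*x^5/5 + x^4 + 2*x^3/3 + x^2 at the endpoints):
  F(1) − F(−1) = 41/15 − (3/5) = 32/15.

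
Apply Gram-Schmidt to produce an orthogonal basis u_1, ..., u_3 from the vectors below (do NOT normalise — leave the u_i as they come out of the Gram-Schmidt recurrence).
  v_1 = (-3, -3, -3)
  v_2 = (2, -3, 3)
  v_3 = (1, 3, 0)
Orthogonal basis:
  u_1 = (-3, -3, -3)
  u_2 = (4/3, -11/3, 7/3)
  u_3 = (9/31, -3/62, -15/62)

Apply the Gram-Schmidt recurrence
  u_1 = v_1
  u_i = v_i − Σ_{j<i} ((v_i · u_j) / (u_j · u_j)) · u_j.

Step by step this gives:
  u_1 = (-3, -3, -3)
  u_2 = (4/3, -11/3, 7/3)
  u_3 = (9/31, -3/62, -15/62)

Orthogonality check:
  u_2 · u_1 = 0 (should be 0)
  u_3 · u_1 = 0 (should be 0)
  u_3 · u_2 = 0 (should be 0)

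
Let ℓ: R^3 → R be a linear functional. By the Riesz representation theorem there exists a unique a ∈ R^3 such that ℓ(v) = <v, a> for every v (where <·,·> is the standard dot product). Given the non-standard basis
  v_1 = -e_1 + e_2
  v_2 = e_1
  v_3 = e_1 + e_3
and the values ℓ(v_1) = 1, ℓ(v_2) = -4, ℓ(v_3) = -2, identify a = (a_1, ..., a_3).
a = (-4, -3, 2)

Write a = (a_1, ..., a_3) in the standard basis. For each basis vector v_i, ℓ(v_i) = <v_i, a> is a linear equation in the a_j's. Collect the n equations into a matrix system V a = ℓ, where row i of V is v_i (expressed in the standard basis). Since V is invertible (lower-triangular with 1s on the diagonal, up to permutation), solve by back-substitution:
  V =
[[-1, 1, 0],
 [1, 0, 0],
 [1, 0, 1]]
  V a = (1, -4, -2)
Solving gives a = (-4, -3, 2).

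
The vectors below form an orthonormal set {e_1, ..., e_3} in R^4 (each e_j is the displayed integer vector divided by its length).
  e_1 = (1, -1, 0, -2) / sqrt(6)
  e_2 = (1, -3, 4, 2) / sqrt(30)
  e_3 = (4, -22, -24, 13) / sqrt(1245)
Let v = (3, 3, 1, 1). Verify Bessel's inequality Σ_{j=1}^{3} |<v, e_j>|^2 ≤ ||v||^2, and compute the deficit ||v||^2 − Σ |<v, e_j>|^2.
Σ |<v, e_j>|^2 = 337/83; ||v||^2 = 20; deficit = 1323/83

Write each e_j = u_j / sqrt(<u_j, u_j>) where u_j is the displayed integer vector. Then <v, e_j> = <v, u_j> / sqrt(<u_j, u_j>), so |<v, e_j>|^2 = <v, u_j>^2 / <u_j, u_j>.
Coefficients: <v, e_1> = -2/sqrt(6), <v, e_2> = 0/sqrt(30), <v, e_3> = -65/sqrt(1245).
Square and sum: Σ |<v, e_j>|^2 = 337/83.
Compute ||v||^2 = v·v = 20.
Deficit = 20 − 337/83 = 1323/83 ≥ 0, confirming Bessel's inequality. (The deficit equals ||v − Σ <v,e_j> e_j||^2, the squared distance from v to span{e_j}.)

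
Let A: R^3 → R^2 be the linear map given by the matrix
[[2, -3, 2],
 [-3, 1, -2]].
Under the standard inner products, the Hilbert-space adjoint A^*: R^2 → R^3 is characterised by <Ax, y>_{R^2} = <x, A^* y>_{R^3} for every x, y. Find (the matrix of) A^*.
A^* = A^T =
[[2, -3],
 [-3, 1],
 [2, -2]]

For real matrices with standard dot products, the defining identity <Ax, y> = <x, A^* y> gives (Ax)^T y = x^T (A^*) y, i.e. x^T A^T y = x^T (A^*) y. Since this holds for all x, y, we must have A^* = A^T. Therefore
A^* =
[[2, -3],
 [-3, 1],
 [2, -2]].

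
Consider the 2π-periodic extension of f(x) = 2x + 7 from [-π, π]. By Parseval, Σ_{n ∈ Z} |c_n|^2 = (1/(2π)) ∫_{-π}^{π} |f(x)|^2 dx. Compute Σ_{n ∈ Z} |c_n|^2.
Σ |c_n|^2 = 4π^2/3 + 49

Expand and integrate term by term over [-π, π]:
  ∫ (2x)^2 dx = 4·(2π^3/3); ∫ 2·2·(7)·x dx = 0 (odd integrand); ∫ 7^2 dx = 49·2π.
So (1/(2π)) ∫_{-π}^{π} (2x + 7)^2 dx = 4π^2/3 + 49 = 4π^2/3 + 49.
Parseval ⇒ Σ |c_n|^2 = 4π^2/3 + 49.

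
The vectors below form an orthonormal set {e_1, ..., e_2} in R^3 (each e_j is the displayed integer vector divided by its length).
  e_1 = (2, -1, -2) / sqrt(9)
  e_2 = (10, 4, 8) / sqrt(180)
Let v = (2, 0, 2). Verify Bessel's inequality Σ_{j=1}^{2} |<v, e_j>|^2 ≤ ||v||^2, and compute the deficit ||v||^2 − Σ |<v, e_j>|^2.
Σ |<v, e_j>|^2 = 36/5; ||v||^2 = 8; deficit = 4/5

Write each e_j = u_j / sqrt(<u_j, u_j>) where u_j is the displayed integer vector. Then <v, e_j> = <v, u_j> / sqrt(<u_j, u_j>), so |<v, e_j>|^2 = <v, u_j>^2 / <u_j, u_j>.
Coefficients: <v, e_1> = 0/sqrt(9), <v, e_2> = 36/sqrt(180).
Square and sum: Σ |<v, e_j>|^2 = 36/5.
Compute ||v||^2 = v·v = 8.
Deficit = 8 − 36/5 = 4/5 ≥ 0, confirming Bessel's inequality. (The deficit equals ||v − Σ <v,e_j> e_j||^2, the squared distance from v to span{e_j}.)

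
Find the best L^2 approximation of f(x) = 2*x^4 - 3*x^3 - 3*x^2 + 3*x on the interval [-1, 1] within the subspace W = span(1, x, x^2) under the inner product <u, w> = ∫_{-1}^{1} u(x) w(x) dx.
g(x) = -9*x^2/7 + 6*x/5 - 6/35

The best approximation g ∈ W is the orthogonal projection of f onto W. Writing g = a_0 + a_1 x + a_2 x^2, the coefficients solve the normal equations G · a = b where
  G_{ij} = <φ_i, φ_j> and b_i = <f, φ_i>, with φ_0 = 1, φ_1 = x, φ_2 = x^2.
G =
  [2, 0, 2/3]
  [0, 2/3, 0]
  [2/3, 0, 2/5],
b = (-6/5, 4/5, -22/35).
Solving gives a_0 = -6/35, a_1 = 6/5, a_2 = -9/7, so
  g(x) = -9*x^2/7 + 6*x/5 - 6/35.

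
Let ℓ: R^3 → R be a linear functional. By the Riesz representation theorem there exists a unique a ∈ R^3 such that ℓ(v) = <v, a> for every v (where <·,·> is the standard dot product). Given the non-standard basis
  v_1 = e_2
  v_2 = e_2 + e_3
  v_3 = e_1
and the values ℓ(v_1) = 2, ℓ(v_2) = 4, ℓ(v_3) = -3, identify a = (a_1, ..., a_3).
a = (-3, 2, 2)

Write a = (a_1, ..., a_3) in the standard basis. For each basis vector v_i, ℓ(v_i) = <v_i, a> is a linear equation in the a_j's. Collect the n equations into a matrix system V a = ℓ, where row i of V is v_i (expressed in the standard basis). Since V is invertible (lower-triangular with 1s on the diagonal, up to permutation), solve by back-substitution:
  V =
[[0, 1, 0],
 [0, 1, 1],
 [1, 0, 0]]
  V a = (2, 4, -3)
Solving gives a = (-3, 2, 2).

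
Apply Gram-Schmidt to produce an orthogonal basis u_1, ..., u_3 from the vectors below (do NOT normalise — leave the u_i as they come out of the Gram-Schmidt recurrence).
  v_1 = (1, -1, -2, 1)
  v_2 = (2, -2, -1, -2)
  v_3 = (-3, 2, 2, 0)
Orthogonal basis:
  u_1 = (1, -1, -2, 1)
  u_2 = (10/7, -10/7, 1/7, -18/7)
  u_3 = (-4/5, -1/5, -12/25, -9/25)

Apply the Gram-Schmidt recurrence
  u_1 = v_1
  u_i = v_i − Σ_{j<i} ((v_i · u_j) / (u_j · u_j)) · u_j.

Step by step this gives:
  u_1 = (1, -1, -2, 1)
  u_2 = (10/7, -10/7, 1/7, -18/7)
  u_3 = (-4/5, -1/5, -12/25, -9/25)

Orthogonality check:
  u_2 · u_1 = 0 (should be 0)
  u_3 · u_1 = 0 (should be 0)
  u_3 · u_2 = 0 (should be 0)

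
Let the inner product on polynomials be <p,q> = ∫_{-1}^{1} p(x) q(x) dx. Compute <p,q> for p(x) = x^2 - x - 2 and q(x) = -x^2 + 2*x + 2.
<p,q> = -106/15

Expand the product: p(x)·q(x) = -x^4 + 3*x^3 + 2*x^2 - 6*x - 4.
∫_{-1}^{1} of each monomial x^k gives [2/(k+1) if k even, 0 if k odd]. Integrating term-by-term (or equivalently evaluating the antiderivative F(x) = -x^5/5 + 3*x^4/4 + 2*x^3/3 - 3*x^2 - 4*x at the endpoints):
  F(1) − F(−1) = -347/60 − (77/60) = -106/15.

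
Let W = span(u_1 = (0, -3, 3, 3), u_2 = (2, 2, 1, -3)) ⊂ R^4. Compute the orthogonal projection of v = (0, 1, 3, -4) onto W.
proj_W(v) = (43/19, 27/19, 75/38, -97/38)

Set up U = [u_1 | ... | u_2] ∈ R^(4×2). The projector onto W = col(U) is P = U (U^T U)^(-1) U^T.
Compute U^T U =
  [27, -12]
  [-12, 18],
and U^T v = (-6, 17).
Solve U^T U · c = U^T v for the coefficients: c = (16/57, 43/38). The projection is proj_W(v) = U c.
Check: (v - proj_W(v)) · u_1 = 0  (should be 0).
Check: (v - proj_W(v)) · u_2 = 0  (should be 0).
Result: proj_W(v) = (43/19, 27/19, 75/38, -97/38).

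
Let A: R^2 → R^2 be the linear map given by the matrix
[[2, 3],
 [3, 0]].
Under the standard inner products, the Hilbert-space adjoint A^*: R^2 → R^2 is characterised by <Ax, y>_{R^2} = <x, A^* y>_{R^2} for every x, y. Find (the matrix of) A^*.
A^* = A^T =
[[2, 3],
 [3, 0]]

For real matrices with standard dot products, the defining identity <Ax, y> = <x, A^* y> gives (Ax)^T y = x^T (A^*) y, i.e. x^T A^T y = x^T (A^*) y. Since this holds for all x, y, we must have A^* = A^T. Therefore
A^* =
[[2, 3],
 [3, 0]].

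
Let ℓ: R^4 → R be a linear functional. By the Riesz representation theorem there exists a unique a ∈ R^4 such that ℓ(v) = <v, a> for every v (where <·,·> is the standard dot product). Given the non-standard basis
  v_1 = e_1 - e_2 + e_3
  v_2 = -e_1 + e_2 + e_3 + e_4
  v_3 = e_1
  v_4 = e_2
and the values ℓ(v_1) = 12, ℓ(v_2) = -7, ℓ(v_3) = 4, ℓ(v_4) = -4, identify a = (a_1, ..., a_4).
a = (4, -4, 4, -3)

Write a = (a_1, ..., a_4) in the standard basis. For each basis vector v_i, ℓ(v_i) = <v_i, a> is a linear equation in the a_j's. Collect the n equations into a matrix system V a = ℓ, where row i of V is v_i (expressed in the standard basis). Since V is invertible (lower-triangular with 1s on the diagonal, up to permutation), solve by back-substitution:
  V =
[[1, -1, 1, 0],
 [-1, 1, 1, 1],
 [1, 0, 0, 0],
 [0, 1, 0, 0]]
  V a = (12, -7, 4, -4)
Solving gives a = (4, -4, 4, -3).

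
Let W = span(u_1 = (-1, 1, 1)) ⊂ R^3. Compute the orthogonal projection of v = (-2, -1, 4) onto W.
proj_W(v) = (-5/3, 5/3, 5/3)

Set up U = [u_1 | ... | u_1] ∈ R^(3×1). The projector onto W = col(U) is P = U (U^T U)^(-1) U^T.
Compute U^T U =
  [3],
and U^T v = (5).
Solve U^T U · c = U^T v for the coefficients: c = (5/3). The projection is proj_W(v) = U c.
Check: (v - proj_W(v)) · u_1 = 0  (should be 0).
Result: proj_W(v) = (-5/3, 5/3, 5/3).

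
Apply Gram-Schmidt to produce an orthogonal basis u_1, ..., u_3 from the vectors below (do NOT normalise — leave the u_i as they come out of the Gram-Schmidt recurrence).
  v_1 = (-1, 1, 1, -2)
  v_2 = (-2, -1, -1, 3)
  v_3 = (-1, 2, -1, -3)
Orthogonal basis:
  u_1 = (-1, 1, 1, -2)
  u_2 = (-20/7, -1/7, -1/7, 9/7)
  u_3 = (-13/69, 58/69, -149/69, -13/23)

Apply the Gram-Schmidt recurrence
  u_1 = v_1
  u_i = v_i − Σ_{j<i} ((v_i · u_j) / (u_j · u_j)) · u_j.

Step by step this gives:
  u_1 = (-1, 1, 1, -2)
  u_2 = (-20/7, -1/7, -1/7, 9/7)
  u_3 = (-13/69, 58/69, -149/69, -13/23)

Orthogonality check:
  u_2 · u_1 = 0 (should be 0)
  u_3 · u_1 = 0 (should be 0)
  u_3 · u_2 = 0 (should be 0)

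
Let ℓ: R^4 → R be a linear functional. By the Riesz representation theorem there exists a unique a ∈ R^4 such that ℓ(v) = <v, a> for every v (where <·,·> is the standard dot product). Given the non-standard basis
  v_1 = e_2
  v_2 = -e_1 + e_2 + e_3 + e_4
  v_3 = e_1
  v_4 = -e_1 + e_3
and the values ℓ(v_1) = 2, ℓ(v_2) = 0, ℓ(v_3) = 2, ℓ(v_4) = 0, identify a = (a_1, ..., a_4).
a = (2, 2, 2, -2)

Write a = (a_1, ..., a_4) in the standard basis. For each basis vector v_i, ℓ(v_i) = <v_i, a> is a linear equation in the a_j's. Collect the n equations into a matrix system V a = ℓ, where row i of V is v_i (expressed in the standard basis). Since V is invertible (lower-triangular with 1s on the diagonal, up to permutation), solve by back-substitution:
  V =
[[0, 1, 0, 0],
 [-1, 1, 1, 1],
 [1, 0, 0, 0],
 [-1, 0, 1, 0]]
  V a = (2, 0, 2, 0)
Solving gives a = (2, 2, 2, -2).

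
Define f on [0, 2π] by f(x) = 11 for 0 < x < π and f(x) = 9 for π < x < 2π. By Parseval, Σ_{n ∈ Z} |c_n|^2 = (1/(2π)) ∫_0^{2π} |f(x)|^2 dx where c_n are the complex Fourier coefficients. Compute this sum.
Σ |c_n|^2 = 101

Parseval equates the L^2 energy of f (normalised by 1/(2π)) with the ℓ^2 sum of its Fourier coefficients: (1/(2π)) ∫_0^{2π} |f|^2 = Σ |c_n|^2.
Compute the left side: (1/(2π)) [∫_0^π 11^2 dx + ∫_π^{2π} 9^2 dx] = (1/(2π)) · (121π + 81π) = (121 + 81)/2 = 101.
So Σ_{n ∈ Z} |c_n|^2 = 101.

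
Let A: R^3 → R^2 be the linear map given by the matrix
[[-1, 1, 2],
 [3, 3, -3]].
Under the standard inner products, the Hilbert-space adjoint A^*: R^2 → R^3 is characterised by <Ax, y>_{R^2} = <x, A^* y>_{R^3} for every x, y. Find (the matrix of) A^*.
A^* = A^T =
[[-1, 3],
 [1, 3],
 [2, -3]]

For real matrices with standard dot products, the defining identity <Ax, y> = <x, A^* y> gives (Ax)^T y = x^T (A^*) y, i.e. x^T A^T y = x^T (A^*) y. Since this holds for all x, y, we must have A^* = A^T. Therefore
A^* =
[[-1, 3],
 [1, 3],
 [2, -3]].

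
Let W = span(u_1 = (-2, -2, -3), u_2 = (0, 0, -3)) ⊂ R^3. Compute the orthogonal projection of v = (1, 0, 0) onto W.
proj_W(v) = (1/2, 1/2, 0)

Set up U = [u_1 | ... | u_2] ∈ R^(3×2). The projector onto W = col(U) is P = U (U^T U)^(-1) U^T.
Compute U^T U =
  [17, 9]
  [9, 9],
and U^T v = (-2, 0).
Solve U^T U · c = U^T v for the coefficients: c = (-1/4, 1/4). The projection is proj_W(v) = U c.
Check: (v - proj_W(v)) · u_1 = 0  (should be 0).
Check: (v - proj_W(v)) · u_2 = 0  (should be 0).
Result: proj_W(v) = (1/2, 1/2, 0).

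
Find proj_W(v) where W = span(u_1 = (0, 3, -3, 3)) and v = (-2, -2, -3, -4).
proj_W(v) = (0, -1, 1, -1)

Set up U = [u_1 | ... | u_1] ∈ R^(4×1). The projector onto W = col(U) is P = U (U^T U)^(-1) U^T.
Compute U^T U =
  [27],
and U^T v = (-9).
Solve U^T U · c = U^T v for the coefficients: c = (-1/3). The projection is proj_W(v) = U c.
Check: (v - proj_W(v)) · u_1 = 0  (should be 0).
Result: proj_W(v) = (0, -1, 1, -1).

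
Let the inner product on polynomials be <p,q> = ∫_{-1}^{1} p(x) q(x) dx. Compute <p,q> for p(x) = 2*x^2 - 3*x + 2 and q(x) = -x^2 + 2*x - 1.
<p,q> = -172/15

Expand the product: p(x)·q(x) = -2*x^4 + 7*x^3 - 10*x^2 + 7*x - 2.
∫_{-1}^{1} of each monomial x^k gives [2/(k+1) if k even, 0 if k odd]. Integrating term-by-term (or equivalently evaluating the antiderivative F(x) = -2*x^5/5 + 7*x^4/4 - 10*x^3/3 + 7*x^2/2 - 2*x at the endpoints):
  F(1) − F(−1) = -29/60 − (659/60) = -172/15.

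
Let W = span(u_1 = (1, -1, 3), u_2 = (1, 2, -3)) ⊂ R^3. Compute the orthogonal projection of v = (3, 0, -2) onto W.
proj_W(v) = (13/6, 5/3, -7/6)

Set up U = [u_1 | ... | u_2] ∈ R^(3×2). The projector onto W = col(U) is P = U (U^T U)^(-1) U^T.
Compute U^T U =
  [11, -10]
  [-10, 14],
and U^T v = (-3, 9).
Solve U^T U · c = U^T v for the coefficients: c = (8/9, 23/18). The projection is proj_W(v) = U c.
Check: (v - proj_W(v)) · u_1 = 0  (should be 0).
Check: (v - proj_W(v)) · u_2 = 0  (should be 0).
Result: proj_W(v) = (13/6, 5/3, -7/6).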